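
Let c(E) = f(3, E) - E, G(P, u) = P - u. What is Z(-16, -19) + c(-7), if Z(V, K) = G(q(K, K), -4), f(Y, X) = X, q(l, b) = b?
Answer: -15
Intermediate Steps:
Z(V, K) = 4 + K (Z(V, K) = K - 1*(-4) = K + 4 = 4 + K)
c(E) = 0 (c(E) = E - E = 0)
Z(-16, -19) + c(-7) = (4 - 19) + 0 = -15 + 0 = -15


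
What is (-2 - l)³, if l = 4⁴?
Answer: -17173512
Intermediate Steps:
l = 256
(-2 - l)³ = (-2 - 1*256)³ = (-2 - 256)³ = (-258)³ = -17173512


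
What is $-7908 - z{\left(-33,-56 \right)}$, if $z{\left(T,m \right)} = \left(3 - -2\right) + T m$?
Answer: $-9761$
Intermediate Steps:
$z{\left(T,m \right)} = 5 + T m$ ($z{\left(T,m \right)} = \left(3 + 2\right) + T m = 5 + T m$)
$-7908 - z{\left(-33,-56 \right)} = -7908 - \left(5 - -1848\right) = -7908 - \left(5 + 1848\right) = -7908 - 1853 = -9761$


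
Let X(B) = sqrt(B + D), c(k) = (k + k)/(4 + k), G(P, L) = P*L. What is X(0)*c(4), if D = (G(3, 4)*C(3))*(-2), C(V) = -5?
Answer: 2*sqrt(30) ≈ 10.954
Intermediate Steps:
G(P, L) = L*P
c(k) = 2*k/(4 + k) (c(k) = (2*k)/(4 + k) = 2*k/(4 + k))
D = 120 (D = ((4*3)*(-5))*(-2) = (12*(-5))*(-2) = -60*(-2) = 120)
X(B) = sqrt(120 + B) (X(B) = sqrt(B + 120) = sqrt(120 + B))
X(0)*c(4) = sqrt(120 + 0)*(2*4/(4 + 4)) = sqrt(120)*(2*4/8) = (2*sqrt(30))*(2*4*(1/8)) = (2*sqrt(30))*1 = 2*sqrt(30)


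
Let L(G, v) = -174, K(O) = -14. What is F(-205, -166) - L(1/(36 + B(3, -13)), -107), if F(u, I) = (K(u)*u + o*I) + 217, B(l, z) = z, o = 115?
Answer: -15829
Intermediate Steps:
F(u, I) = 217 - 14*u + 115*I (F(u, I) = (-14*u + 115*I) + 217 = 217 - 14*u + 115*I)
F(-205, -166) - L(1/(36 + B(3, -13)), -107) = (217 - 14*(-205) + 115*(-166)) - 1*(-174) = (217 + 2870 - 19090) + 174 = -16003 + 174 = -15829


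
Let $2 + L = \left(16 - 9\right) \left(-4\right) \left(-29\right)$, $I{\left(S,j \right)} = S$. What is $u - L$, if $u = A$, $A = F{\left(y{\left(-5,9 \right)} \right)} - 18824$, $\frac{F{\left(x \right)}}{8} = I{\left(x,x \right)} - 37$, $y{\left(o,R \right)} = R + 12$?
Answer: $-19762$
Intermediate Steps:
$L = 810$ ($L = -2 + \left(16 - 9\right) \left(-4\right) \left(-29\right) = -2 + 7 \left(-4\right) \left(-29\right) = -2 - -812 = -2 + 812 = 810$)
$y{\left(o,R \right)} = 12 + R$
$F{\left(x \right)} = -296 + 8 x$ ($F{\left(x \right)} = 8 \left(x - 37\right) = 8 \left(-37 + x\right) = -296 + 8 x$)
$A = -18952$ ($A = \left(-296 + 8 \left(12 + 9\right)\right) - 18824 = \left(-296 + 8 \cdot 21\right) - 18824 = \left(-296 + 168\right) - 18824 = -128 - 18824 = -18952$)
$u = -18952$
$u - L = -18952 - 810 = -19762$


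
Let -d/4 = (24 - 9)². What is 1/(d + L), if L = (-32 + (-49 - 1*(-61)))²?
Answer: -1/500 ≈ -0.0020000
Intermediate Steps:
L = 400 (L = (-32 + (-49 + 61))² = (-32 + 12)² = (-20)² = 400)
d = -900 (d = -4*(24 - 9)² = -4*15² = -4*225 = -900)
1/(d + L) = 1/(-900 + 400) = 1/(-500) = -1/500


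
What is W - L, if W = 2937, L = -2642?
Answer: 5579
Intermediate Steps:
W - L = 2937 - 1*(-2642) = 2937 + 2642 = 5579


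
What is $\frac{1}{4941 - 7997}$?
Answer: $- \frac{1}{3056} \approx -0.00032723$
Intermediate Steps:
$\frac{1}{4941 - 7997} = \frac{1}{-3056} = - \frac{1}{3056}$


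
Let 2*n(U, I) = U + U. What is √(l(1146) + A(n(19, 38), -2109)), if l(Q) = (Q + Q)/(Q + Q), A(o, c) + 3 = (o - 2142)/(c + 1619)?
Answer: 3*√1270/70 ≈ 1.5273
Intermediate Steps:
n(U, I) = U (n(U, I) = (U + U)/2 = (2*U)/2 = U)
A(o, c) = -3 + (-2142 + o)/(1619 + c) (A(o, c) = -3 + (o - 2142)/(c + 1619) = -3 + (-2142 + o)/(1619 + c))
l(Q) = 1 (l(Q) = (2*Q)/((2*Q)) = (2*Q)*(1/(2*Q)) = 1)
√(l(1146) + A(n(19, 38), -2109)) = √(1 + (-6999 + 19 - 3*(-2109))/(1619 - 2109)) = √(1 + (-6999 + 19 + 6327)/(-490)) = √(1 - 1/490*(-653)) = √(1 + 653/490) = √(1143/490) = 3*√1270/70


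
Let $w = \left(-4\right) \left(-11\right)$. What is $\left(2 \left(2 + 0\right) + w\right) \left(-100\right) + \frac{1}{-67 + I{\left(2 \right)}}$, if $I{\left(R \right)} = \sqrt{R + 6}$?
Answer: $- \frac{21508867}{4481} - \frac{2 \sqrt{2}}{4481} \approx -4800.0$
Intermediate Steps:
$w = 44$
$I{\left(R \right)} = \sqrt{6 + R}$
$\left(2 \left(2 + 0\right) + w\right) \left(-100\right) + \frac{1}{-67 + I{\left(2 \right)}} = \left(2 \left(2 + 0\right) + 44\right) \left(-100\right) + \frac{1}{-67 + \sqrt{6 + 2}} = \left(2 \cdot 2 + 44\right) \left(-100\right) + \frac{1}{-67 + \sqrt{8}} = \left(4 + 44\right) \left(-100\right) + \frac{1}{-67 + 2 \sqrt{2}} = 48 \left(-100\right) + \frac{1}{-67 + 2 \sqrt{2}} = -4800 + \frac{1}{-67 + 2 \sqrt{2}}$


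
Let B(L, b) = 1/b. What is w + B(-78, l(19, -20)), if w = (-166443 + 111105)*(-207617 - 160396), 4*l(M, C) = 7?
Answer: 142555723762/7 ≈ 2.0365e+10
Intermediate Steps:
l(M, C) = 7/4 (l(M, C) = (¼)*7 = 7/4)
w = 20365103394 (w = -55338*(-368013) = 20365103394)
w + B(-78, l(19, -20)) = 20365103394 + 1/(7/4) = 20365103394 + 4/7 = 142555723762/7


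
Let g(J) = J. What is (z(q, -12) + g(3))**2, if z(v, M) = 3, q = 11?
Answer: 36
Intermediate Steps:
(z(q, -12) + g(3))**2 = (3 + 3)**2 = 6**2 = 36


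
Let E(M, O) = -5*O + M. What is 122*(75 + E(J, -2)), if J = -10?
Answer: 9150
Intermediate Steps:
E(M, O) = M - 5*O
122*(75 + E(J, -2)) = 122*(75 + (-10 - 5*(-2))) = 122*(75 + (-10 + 10)) = 122*(75 + 0) = 122*75 = 9150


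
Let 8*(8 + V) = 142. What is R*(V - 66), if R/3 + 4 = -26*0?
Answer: 675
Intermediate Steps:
V = 39/4 (V = -8 + (1/8)*142 = -8 + 71/4 = 39/4 ≈ 9.7500)
R = -12 (R = -12 + 3*(-26*0) = -12 + 3*0 = -12 + 0 = -12)
R*(V - 66) = -12*(39/4 - 66) = -12*(-225/4) = 675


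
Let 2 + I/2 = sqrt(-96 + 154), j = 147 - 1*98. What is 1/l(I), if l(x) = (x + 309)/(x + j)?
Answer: 13493/92793 + 520*sqrt(58)/92793 ≈ 0.18809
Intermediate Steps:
j = 49 (j = 147 - 98 = 49)
I = -4 + 2*sqrt(58) (I = -4 + 2*sqrt(-96 + 154) = -4 + 2*sqrt(58) ≈ 11.232)
l(x) = (309 + x)/(49 + x) (l(x) = (x + 309)/(x + 49) = (309 + x)/(49 + x))
1/l(I) = 1/((309 + (-4 + 2*sqrt(58)))/(49 + (-4 + 2*sqrt(58)))) = 1/((305 + 2*sqrt(58))/(45 + 2*sqrt(58))) = (45 + 2*sqrt(58))/(305 + 2*sqrt(58))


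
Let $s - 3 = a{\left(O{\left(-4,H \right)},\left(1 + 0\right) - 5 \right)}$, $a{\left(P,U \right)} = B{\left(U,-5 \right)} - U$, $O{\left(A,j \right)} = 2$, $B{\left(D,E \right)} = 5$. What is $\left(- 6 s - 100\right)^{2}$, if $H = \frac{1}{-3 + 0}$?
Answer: $29584$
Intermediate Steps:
$H = - \frac{1}{3}$ ($H = \frac{1}{-3} = - \frac{1}{3} \approx -0.33333$)
$a{\left(P,U \right)} = 5 - U$
$s = 12$ ($s = 3 + \left(5 - \left(\left(1 + 0\right) - 5\right)\right) = 3 + \left(5 - \left(1 - 5\right)\right) = 3 + \left(5 - -4\right) = 3 + \left(5 + 4\right) = 3 + 9 = 12$)
$\left(- 6 s - 100\right)^{2} = \left(\left(-6\right) 12 - 100\right)^{2} = \left(-72 - 100\right)^{2} = \left(-172\right)^{2} = 29584$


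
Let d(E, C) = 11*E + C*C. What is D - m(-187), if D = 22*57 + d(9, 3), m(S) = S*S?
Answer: -33607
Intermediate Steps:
m(S) = S**2
d(E, C) = C**2 + 11*E (d(E, C) = 11*E + C**2 = C**2 + 11*E)
D = 1362 (D = 22*57 + (3**2 + 11*9) = 1254 + (9 + 99) = 1254 + 108 = 1362)
D - m(-187) = 1362 - 1*(-187)**2 = 1362 - 1*34969 = 1362 - 34969 = -33607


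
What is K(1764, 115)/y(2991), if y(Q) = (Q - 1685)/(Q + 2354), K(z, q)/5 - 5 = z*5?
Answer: 235848125/1306 ≈ 1.8059e+5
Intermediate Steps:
K(z, q) = 25 + 25*z (K(z, q) = 25 + 5*(z*5) = 25 + 5*(5*z) = 25 + 25*z)
y(Q) = (-1685 + Q)/(2354 + Q)
K(1764, 115)/y(2991) = (25 + 25*1764)/(((-1685 + 2991)/(2354 + 2991))) = (25 + 44100)/((1306/5345)) = 44125/(((1/5345)*1306)) = 44125/(1306/5345) = 44125*(5345/1306) = 235848125/1306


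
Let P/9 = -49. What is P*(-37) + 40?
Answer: 16357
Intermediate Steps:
P = -441 (P = 9*(-49) = -441)
P*(-37) + 40 = -441*(-37) + 40 = 16317 + 40 = 16357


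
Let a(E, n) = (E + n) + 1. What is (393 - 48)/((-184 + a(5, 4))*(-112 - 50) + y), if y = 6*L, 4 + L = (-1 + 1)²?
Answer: 115/9388 ≈ 0.012250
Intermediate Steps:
a(E, n) = 1 + E + n
L = -4 (L = -4 + (-1 + 1)² = -4 + 0² = -4 + 0 = -4)
y = -24 (y = 6*(-4) = -24)
(393 - 48)/((-184 + a(5, 4))*(-112 - 50) + y) = (393 - 48)/((-184 + (1 + 5 + 4))*(-112 - 50) - 24) = 345/((-184 + 10)*(-162) - 24) = 345/(-174*(-162) - 24) = 345/(28188 - 24) = 345/28164 = 345*(1/28164) = 115/9388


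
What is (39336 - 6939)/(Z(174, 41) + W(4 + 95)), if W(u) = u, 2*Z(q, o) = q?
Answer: 10799/62 ≈ 174.18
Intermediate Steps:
Z(q, o) = q/2
(39336 - 6939)/(Z(174, 41) + W(4 + 95)) = (39336 - 6939)/((½)*174 + (4 + 95)) = 32397/(87 + 99) = 32397/186 = 32397*(1/186) = 10799/62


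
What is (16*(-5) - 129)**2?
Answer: 43681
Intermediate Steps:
(16*(-5) - 129)**2 = (-80 - 129)**2 = (-209)**2 = 43681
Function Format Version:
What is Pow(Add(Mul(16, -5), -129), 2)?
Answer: 43681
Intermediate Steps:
Pow(Add(Mul(16, -5), -129), 2) = Pow(Add(-80, -129), 2) = Pow(-209, 2) = 43681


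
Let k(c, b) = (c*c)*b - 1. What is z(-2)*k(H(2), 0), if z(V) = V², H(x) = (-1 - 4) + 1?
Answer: -4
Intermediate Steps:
H(x) = -4 (H(x) = -5 + 1 = -4)
k(c, b) = -1 + b*c² (k(c, b) = c²*b - 1 = b*c² - 1 = -1 + b*c²)
z(-2)*k(H(2), 0) = (-2)²*(-1 + 0*(-4)²) = 4*(-1 + 0*16) = 4*(-1 + 0) = 4*(-1) = -4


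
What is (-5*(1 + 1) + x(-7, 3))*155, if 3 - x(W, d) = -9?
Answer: 310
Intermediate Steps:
x(W, d) = 12 (x(W, d) = 3 - 1*(-9) = 3 + 9 = 12)
(-5*(1 + 1) + x(-7, 3))*155 = (-5*(1 + 1) + 12)*155 = (-5*2 + 12)*155 = (-10 + 12)*155 = 2*155 = 310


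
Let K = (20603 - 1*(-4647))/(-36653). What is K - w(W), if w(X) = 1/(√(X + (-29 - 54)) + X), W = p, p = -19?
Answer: -10994343/16970339 + I*√102/463 ≈ -0.64786 + 0.021813*I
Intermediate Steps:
W = -19
K = -25250/36653 (K = (20603 + 4647)*(-1/36653) = 25250*(-1/36653) = -25250/36653 ≈ -0.68889)
w(X) = 1/(X + √(-83 + X)) (w(X) = 1/(√(X - 83) + X) = 1/(√(-83 + X) + X) = 1/(X + √(-83 + X)))
K - w(W) = -25250/36653 - 1/(-19 + √(-83 - 19)) = -25250/36653 - 1/(-19 + √(-102)) = -25250/36653 - 1/(-19 + I*√102)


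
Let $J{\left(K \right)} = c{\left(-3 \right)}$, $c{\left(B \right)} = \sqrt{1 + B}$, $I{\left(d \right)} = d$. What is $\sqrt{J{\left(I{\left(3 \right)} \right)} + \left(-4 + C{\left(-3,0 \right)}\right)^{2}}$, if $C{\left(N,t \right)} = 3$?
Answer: $\sqrt{1 + i \sqrt{2}} \approx 1.1688 + 0.605 i$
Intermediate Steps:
$J{\left(K \right)} = i \sqrt{2}$ ($J{\left(K \right)} = \sqrt{1 - 3} = \sqrt{-2} = i \sqrt{2}$)
$\sqrt{J{\left(I{\left(3 \right)} \right)} + \left(-4 + C{\left(-3,0 \right)}\right)^{2}} = \sqrt{i \sqrt{2} + \left(-4 + 3\right)^{2}} = \sqrt{i \sqrt{2} + \left(-1\right)^{2}} = \sqrt{i \sqrt{2} + 1} = \sqrt{1 + i \sqrt{2}}$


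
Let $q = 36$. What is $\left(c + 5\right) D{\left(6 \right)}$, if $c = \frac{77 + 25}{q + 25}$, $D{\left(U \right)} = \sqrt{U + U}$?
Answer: $\frac{814 \sqrt{3}}{61} \approx 23.113$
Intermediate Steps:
$D{\left(U \right)} = \sqrt{2} \sqrt{U}$ ($D{\left(U \right)} = \sqrt{2 U} = \sqrt{2} \sqrt{U}$)
$c = \frac{102}{61}$ ($c = \frac{77 + 25}{36 + 25} = \frac{102}{61} \approx 1.6721$)
$\left(c + 5\right) D{\left(6 \right)} = \left(\frac{102}{61} + 5\right) \sqrt{2} \sqrt{6} = \frac{407 \cdot 2 \sqrt{3}}{61} = \frac{814 \sqrt{3}}{61}$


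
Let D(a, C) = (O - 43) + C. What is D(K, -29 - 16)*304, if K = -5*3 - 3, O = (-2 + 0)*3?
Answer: -28576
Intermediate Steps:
O = -6 (O = -2*3 = -6)
K = -18 (K = -15 - 3 = -18)
D(a, C) = -49 + C (D(a, C) = (-6 - 43) + C = -49 + C)
D(K, -29 - 16)*304 = (-49 + (-29 - 16))*304 = (-49 - 45)*304 = -94*304 = -28576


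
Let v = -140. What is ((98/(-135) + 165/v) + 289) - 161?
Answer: 476641/3780 ≈ 126.10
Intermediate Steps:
((98/(-135) + 165/v) + 289) - 161 = ((98/(-135) + 165/(-140)) + 289) - 161 = ((98*(-1/135) + 165*(-1/140)) + 289) - 161 = ((-98/135 - 33/28) + 289) - 161 = (-7199/3780 + 289) - 161 = 1085221/3780 - 161 = 476641/3780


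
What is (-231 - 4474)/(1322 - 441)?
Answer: -4705/881 ≈ -5.3405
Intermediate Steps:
(-231 - 4474)/(1322 - 441) = -4705/881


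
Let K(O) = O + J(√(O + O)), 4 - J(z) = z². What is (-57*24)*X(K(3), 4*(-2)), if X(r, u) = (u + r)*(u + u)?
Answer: -153216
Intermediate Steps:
J(z) = 4 - z²
K(O) = 4 - O (K(O) = O + (4 - (√(O + O))²) = O + (4 - (√(2*O))²) = O + (4 - (√2*√O)²) = O + (4 - 2*O) = 4 - O)
X(r, u) = 2*u*(r + u) (X(r, u) = (r + u)*(2*u) = 2*u*(r + u))
(-57*24)*X(K(3), 4*(-2)) = (-57*24)*(2*(4*(-2))*((4 - 1*3) + 4*(-2))) = -2736*(-8)*((4 - 3) - 8) = -2736*(-8)*(1 - 8) = -2736*(-8)*(-7) = -1368*112 = -153216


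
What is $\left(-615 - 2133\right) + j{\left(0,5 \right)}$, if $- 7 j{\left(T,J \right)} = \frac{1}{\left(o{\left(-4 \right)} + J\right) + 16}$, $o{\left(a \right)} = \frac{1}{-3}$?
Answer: $- \frac{1192635}{434} \approx -2748.0$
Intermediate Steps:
$o{\left(a \right)} = - \frac{1}{3}$
$j{\left(T,J \right)} = - \frac{1}{7 \left(\frac{47}{3} + J\right)}$ ($j{\left(T,J \right)} = - \frac{1}{7 \left(\left(- \frac{1}{3} + J\right) + 16\right)} = - \frac{1}{7 \left(\frac{47}{3} + J\right)}$)
$\left(-615 - 2133\right) + j{\left(0,5 \right)} = \left(-615 - 2133\right) - \frac{3}{329 + 21 \cdot 5} = -2748 - \frac{3}{329 + 105} = -2748 - \frac{3}{434} = - \frac{1192635}{434}$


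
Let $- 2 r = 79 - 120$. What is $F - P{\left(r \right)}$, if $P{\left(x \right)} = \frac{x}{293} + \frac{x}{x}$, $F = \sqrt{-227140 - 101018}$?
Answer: $- \frac{627}{586} + 3 i \sqrt{36462} \approx -1.07 + 572.85 i$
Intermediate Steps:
$r = \frac{41}{2}$ ($r = - \frac{79 - 120}{2} = \left(- \frac{1}{2}\right) \left(-41\right) = \frac{41}{2} \approx 20.5$)
$F = 3 i \sqrt{36462}$ ($F = \sqrt{-328158} = 3 i \sqrt{36462} \approx 572.85 i$)
$P{\left(x \right)} = 1 + \frac{x}{293}$ ($P{\left(x \right)} = x \frac{1}{293} + 1 = \frac{x}{293} + 1 = 1 + \frac{x}{293}$)
$F - P{\left(r \right)} = 3 i \sqrt{36462} - \left(1 + \frac{1}{293} \cdot \frac{41}{2}\right) = 3 i \sqrt{36462} - \left(1 + \frac{41}{586}\right) = 3 i \sqrt{36462} - \frac{627}{586} = - \frac{627}{586} + 3 i \sqrt{36462}$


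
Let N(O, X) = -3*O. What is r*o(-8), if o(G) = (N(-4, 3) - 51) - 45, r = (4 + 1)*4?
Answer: -1680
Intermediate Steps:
r = 20 (r = 5*4 = 20)
o(G) = -84 (o(G) = (-3*(-4) - 51) - 45 = (12 - 51) - 45 = -39 - 45 = -84)
r*o(-8) = 20*(-84) = -1680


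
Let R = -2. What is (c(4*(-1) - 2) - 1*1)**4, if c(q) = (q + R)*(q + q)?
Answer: 81450625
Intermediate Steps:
c(q) = 2*q*(-2 + q) (c(q) = (q - 2)*(q + q) = (-2 + q)*(2*q) = 2*q*(-2 + q))
(c(4*(-1) - 2) - 1*1)**4 = (2*(4*(-1) - 2)*(-2 + (4*(-1) - 2)) - 1*1)**4 = (2*(-4 - 2)*(-2 + (-4 - 2)) - 1)**4 = (2*(-6)*(-2 - 6) - 1)**4 = (2*(-6)*(-8) - 1)**4 = (96 - 1)**4 = 95**4 = 81450625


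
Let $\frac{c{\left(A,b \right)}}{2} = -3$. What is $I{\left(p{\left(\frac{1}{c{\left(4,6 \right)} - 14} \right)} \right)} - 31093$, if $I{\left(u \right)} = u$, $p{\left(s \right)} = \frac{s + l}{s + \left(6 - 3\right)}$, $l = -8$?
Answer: $- \frac{1834648}{59} \approx -31096.0$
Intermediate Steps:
$c{\left(A,b \right)} = -6$ ($c{\left(A,b \right)} = 2 \left(-3\right) = -6$)
$p{\left(s \right)} = \frac{-8 + s}{3 + s}$ ($p{\left(s \right)} = \frac{s - 8}{s + \left(6 - 3\right)} = \frac{-8 + s}{s + \left(6 - 3\right)} = \frac{-8 + s}{s + 3} = \frac{-8 + s}{3 + s}$)
$I{\left(p{\left(\frac{1}{c{\left(4,6 \right)} - 14} \right)} \right)} - 31093 = \frac{-8 + \frac{1}{-6 - 14}}{3 + \frac{1}{-6 - 14}} - 31093 = \frac{-8 + \frac{1}{-20}}{3 + \frac{1}{-20}} - 31093 = \frac{-8 - \frac{1}{20}}{3 - \frac{1}{20}} - 31093 = \frac{1}{\frac{59}{20}} \left(- \frac{161}{20}\right) - 31093 = \frac{20}{59} \left(- \frac{161}{20}\right) - 31093 = - \frac{161}{59} - 31093 = - \frac{1834648}{59}$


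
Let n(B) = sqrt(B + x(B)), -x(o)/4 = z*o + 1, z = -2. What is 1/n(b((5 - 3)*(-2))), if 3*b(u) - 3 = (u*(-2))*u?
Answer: -I*sqrt(91)/91 ≈ -0.10483*I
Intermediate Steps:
x(o) = -4 + 8*o (x(o) = -4*(-2*o + 1) = -4*(1 - 2*o) = -4 + 8*o)
b(u) = 1 - 2*u**2/3 (b(u) = 1 + ((u*(-2))*u)/3 = 1 + ((-2*u)*u)/3 = 1 + (-2*u**2)/3 = 1 - 2*u**2/3)
n(B) = sqrt(-4 + 9*B) (n(B) = sqrt(B + (-4 + 8*B)) = sqrt(-4 + 9*B))
1/n(b((5 - 3)*(-2))) = 1/(sqrt(-4 + 9*(1 - 2*4*(5 - 3)**2/3))) = 1/(sqrt(-4 + 9*(1 - 2*(2*(-2))**2/3))) = 1/(sqrt(-4 + 9*(1 - 2/3*(-4)**2))) = 1/(sqrt(-4 + 9*(1 - 2/3*16))) = 1/(sqrt(-4 + 9*(1 - 32/3))) = 1/(sqrt(-4 + 9*(-29/3))) = 1/(sqrt(-4 - 87)) = 1/(sqrt(-91)) = 1/(I*sqrt(91)) = -I*sqrt(91)/91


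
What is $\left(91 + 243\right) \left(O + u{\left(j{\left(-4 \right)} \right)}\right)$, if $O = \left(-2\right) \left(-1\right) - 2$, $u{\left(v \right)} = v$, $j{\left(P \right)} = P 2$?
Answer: $-2672$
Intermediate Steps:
$j{\left(P \right)} = 2 P$
$O = 0$ ($O = 2 - 2 = 0$)
$\left(91 + 243\right) \left(O + u{\left(j{\left(-4 \right)} \right)}\right) = \left(91 + 243\right) \left(0 + 2 \left(-4\right)\right) = 334 \left(0 - 8\right) = 334 \left(-8\right) = -2672$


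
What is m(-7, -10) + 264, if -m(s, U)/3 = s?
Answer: 285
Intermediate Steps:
m(s, U) = -3*s
m(-7, -10) + 264 = -3*(-7) + 264 = 21 + 264 = 285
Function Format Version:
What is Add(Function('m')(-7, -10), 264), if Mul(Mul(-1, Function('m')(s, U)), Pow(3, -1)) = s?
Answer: 285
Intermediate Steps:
Function('m')(s, U) = Mul(-3, s)
Add(Function('m')(-7, -10), 264) = Add(Mul(-3, -7), 264) = Add(21, 264) = 285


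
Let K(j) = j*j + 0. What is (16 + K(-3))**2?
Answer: 625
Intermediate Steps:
K(j) = j**2 (K(j) = j**2 + 0 = j**2)
(16 + K(-3))**2 = (16 + (-3)**2)**2 = (16 + 9)**2 = 25**2 = 625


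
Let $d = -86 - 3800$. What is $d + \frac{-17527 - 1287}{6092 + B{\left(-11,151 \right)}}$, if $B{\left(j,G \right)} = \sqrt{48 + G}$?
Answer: $- \frac{144332876678}{37112265} + \frac{18814 \sqrt{199}}{37112265} \approx -3889.1$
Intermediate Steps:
$d = -3886$ ($d = -86 - 3800 = -3886$)
$d + \frac{-17527 - 1287}{6092 + B{\left(-11,151 \right)}} = -3886 + \frac{-17527 - 1287}{6092 + \sqrt{48 + 151}} = -3886 - \frac{18814}{6092 + \sqrt{199}}$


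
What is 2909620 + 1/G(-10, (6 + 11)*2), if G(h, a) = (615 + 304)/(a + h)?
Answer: 2673940804/919 ≈ 2.9096e+6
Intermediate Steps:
G(h, a) = 919/(a + h)
2909620 + 1/G(-10, (6 + 11)*2) = 2909620 + 1/(919/((6 + 11)*2 - 10)) = 2909620 + 1/(919/(17*2 - 10)) = 2909620 + 1/(919/(34 - 10)) = 2909620 + 1/(919/24) = 2909620 + 24/919 = 2673940804/919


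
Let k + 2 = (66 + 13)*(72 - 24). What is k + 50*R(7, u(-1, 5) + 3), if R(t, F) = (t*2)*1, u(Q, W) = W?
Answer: 4490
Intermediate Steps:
k = 3790 (k = -2 + (66 + 13)*(72 - 24) = -2 + 79*48 = -2 + 3792 = 3790)
R(t, F) = 2*t (R(t, F) = (2*t)*1 = 2*t)
k + 50*R(7, u(-1, 5) + 3) = 3790 + 50*(2*7) = 3790 + 50*14 = 3790 + 700 = 4490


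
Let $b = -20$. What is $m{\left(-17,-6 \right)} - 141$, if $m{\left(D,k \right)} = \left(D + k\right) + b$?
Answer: $-184$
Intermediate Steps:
$m{\left(D,k \right)} = -20 + D + k$ ($m{\left(D,k \right)} = \left(D + k\right) - 20 = -20 + D + k$)
$m{\left(-17,-6 \right)} - 141 = \left(-20 - 17 - 6\right) - 141 = -43 - 141 = -184$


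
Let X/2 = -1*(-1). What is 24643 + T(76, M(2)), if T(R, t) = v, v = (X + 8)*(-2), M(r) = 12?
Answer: 24623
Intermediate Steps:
X = 2 (X = 2*(-1*(-1)) = 2*1 = 2)
v = -20 (v = (2 + 8)*(-2) = 10*(-2) = -20)
T(R, t) = -20
24643 + T(76, M(2)) = 24643 - 20 = 24623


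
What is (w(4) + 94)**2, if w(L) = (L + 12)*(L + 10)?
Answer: 101124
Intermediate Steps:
w(L) = (10 + L)*(12 + L) (w(L) = (12 + L)*(10 + L) = (10 + L)*(12 + L))
(w(4) + 94)**2 = ((120 + 4**2 + 22*4) + 94)**2 = ((120 + 16 + 88) + 94)**2 = (224 + 94)**2 = 318**2 = 101124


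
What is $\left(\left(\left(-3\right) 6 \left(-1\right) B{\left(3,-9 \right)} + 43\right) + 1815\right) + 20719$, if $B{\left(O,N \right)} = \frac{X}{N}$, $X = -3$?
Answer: $22583$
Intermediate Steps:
$B{\left(O,N \right)} = - \frac{3}{N}$
$\left(\left(\left(-3\right) 6 \left(-1\right) B{\left(3,-9 \right)} + 43\right) + 1815\right) + 20719 = \left(\left(\left(-3\right) 6 \left(-1\right) \left(- \frac{3}{-9}\right) + 43\right) + 1815\right) + 20719 = \left(\left(\left(-18\right) \left(-1\right) \left(\left(-3\right) \left(- \frac{1}{9}\right)\right) + 43\right) + 1815\right) + 20719 = \left(\left(18 \cdot \frac{1}{3} + 43\right) + 1815\right) + 20719 = \left(\left(6 + 43\right) + 1815\right) + 20719 = \left(49 + 1815\right) + 20719 = 1864 + 20719 = 22583$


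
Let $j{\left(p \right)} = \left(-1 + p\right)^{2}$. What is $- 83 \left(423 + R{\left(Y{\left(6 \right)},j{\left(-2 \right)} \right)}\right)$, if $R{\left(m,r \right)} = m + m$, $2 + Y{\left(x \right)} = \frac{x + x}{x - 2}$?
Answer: $-35275$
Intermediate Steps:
$Y{\left(x \right)} = -2 + \frac{2 x}{-2 + x}$ ($Y{\left(x \right)} = -2 + \frac{x + x}{x - 2} = -2 + \frac{2 x}{-2 + x}$)
$R{\left(m,r \right)} = 2 m$
$- 83 \left(423 + R{\left(Y{\left(6 \right)},j{\left(-2 \right)} \right)}\right) = - 83 \left(423 + 2 \frac{4}{-2 + 6}\right) = - 83 \left(423 + 2 \cdot \frac{4}{4}\right) = - 83 \left(423 + 2 \cdot 4 \cdot \frac{1}{4}\right) = - 83 \left(423 + 2 \cdot 1\right) = - 83 \left(423 + 2\right) = \left(-83\right) 425 = -35275$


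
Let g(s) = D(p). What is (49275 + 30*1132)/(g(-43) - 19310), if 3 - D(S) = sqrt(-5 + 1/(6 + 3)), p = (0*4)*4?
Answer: -2892632661/670968457 + 99882*I*sqrt(11)/670968457 ≈ -4.3111 + 0.00049372*I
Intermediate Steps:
p = 0 (p = 0*4 = 0)
D(S) = 3 - 2*I*sqrt(11)/3 (D(S) = 3 - sqrt(-5 + 1/(6 + 3)) = 3 - sqrt(-5 + 1/9) = 3 - sqrt(-44/9) = 3 - 2*I*sqrt(11)/3)
g(s) = 3 - 2*I*sqrt(11)/3
(49275 + 30*1132)/(g(-43) - 19310) = (49275 + 30*1132)/((3 - 2*I*sqrt(11)/3) - 19310) = (49275 + 33960)/(-19307 - 2*I*sqrt(11)/3) = 83235/(-19307 - 2*I*sqrt(11)/3)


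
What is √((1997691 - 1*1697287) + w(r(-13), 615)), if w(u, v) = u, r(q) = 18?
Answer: √300422 ≈ 548.11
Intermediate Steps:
√((1997691 - 1*1697287) + w(r(-13), 615)) = √((1997691 - 1*1697287) + 18) = √((1997691 - 1697287) + 18) = √(300404 + 18) = √300422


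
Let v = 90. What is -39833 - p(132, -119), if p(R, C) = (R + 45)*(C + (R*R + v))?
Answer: -3118748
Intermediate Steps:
p(R, C) = (45 + R)*(90 + C + R²) (p(R, C) = (R + 45)*(C + (R*R + 90)) = (45 + R)*(C + (R² + 90)) = (45 + R)*(C + (90 + R²)) = (45 + R)*(90 + C + R²))
-39833 - p(132, -119) = -39833 - (4050 + 132³ + 45*(-119) + 45*132² + 90*132 - 119*132) = -39833 - (4050 + 2299968 - 5355 + 45*17424 + 11880 - 15708) = -39833 - (4050 + 2299968 - 5355 + 784080 + 11880 - 15708) = -39833 - 1*3078915 = -39833 - 3078915 = -3118748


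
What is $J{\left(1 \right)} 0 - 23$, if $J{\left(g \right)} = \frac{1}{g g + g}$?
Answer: $-23$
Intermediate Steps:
$J{\left(g \right)} = \frac{1}{g + g^{2}}$ ($J{\left(g \right)} = \frac{1}{g^{2} + g} = \frac{1}{g + g^{2}}$)
$J{\left(1 \right)} 0 - 23 = \frac{1}{1 \left(1 + 1\right)} 0 - 23 = 1 \cdot \frac{1}{2} \cdot 0 - 23 = \frac{1}{2} \cdot 0 - 23 = 0 - 23 = -23$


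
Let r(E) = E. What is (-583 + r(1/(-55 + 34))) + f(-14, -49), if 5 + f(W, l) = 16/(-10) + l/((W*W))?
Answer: -247757/420 ≈ -589.90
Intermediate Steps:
f(W, l) = -33/5 + l/W**2 (f(W, l) = -5 + (16/(-10) + l/((W*W))) = -5 + (16*(-1/10) + l/(W**2)) = -5 + (-8/5 + l/W**2) = -33/5 + l/W**2)
(-583 + r(1/(-55 + 34))) + f(-14, -49) = (-583 + 1/(-55 + 34)) + (-33/5 - 49/(-14)**2) = (-583 + 1/(-21)) + (-33/5 - 49*1/196) = (-583 - 1/21) + (-33/5 - 1/4) = -12244/21 - 137/20 = -247757/420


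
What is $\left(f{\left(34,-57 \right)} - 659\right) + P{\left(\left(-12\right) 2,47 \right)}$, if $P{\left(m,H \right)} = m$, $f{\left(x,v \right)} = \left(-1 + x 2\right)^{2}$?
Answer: $3806$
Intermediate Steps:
$f{\left(x,v \right)} = \left(-1 + 2 x\right)^{2}$
$\left(f{\left(34,-57 \right)} - 659\right) + P{\left(\left(-12\right) 2,47 \right)} = \left(\left(-1 + 2 \cdot 34\right)^{2} - 659\right) - 24 = \left(\left(-1 + 68\right)^{2} - 659\right) - 24 = \left(67^{2} - 659\right) - 24 = \left(4489 - 659\right) - 24 = 3830 - 24 = 3806$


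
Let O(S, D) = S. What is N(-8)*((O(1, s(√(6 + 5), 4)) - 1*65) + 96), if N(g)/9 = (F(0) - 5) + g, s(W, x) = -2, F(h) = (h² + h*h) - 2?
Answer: -4320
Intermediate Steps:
F(h) = -2 + 2*h² (F(h) = (h² + h²) - 2 = 2*h² - 2 = -2 + 2*h²)
N(g) = -63 + 9*g (N(g) = 9*(((-2 + 2*0²) - 5) + g) = 9*(((-2 + 2*0) - 5) + g) = 9*(((-2 + 0) - 5) + g) = 9*((-2 - 5) + g) = 9*(-7 + g) = -63 + 9*g)
N(-8)*((O(1, s(√(6 + 5), 4)) - 1*65) + 96) = (-63 + 9*(-8))*((1 - 1*65) + 96) = (-63 - 72)*((1 - 65) + 96) = -135*(-64 + 96) = -135*32 = -4320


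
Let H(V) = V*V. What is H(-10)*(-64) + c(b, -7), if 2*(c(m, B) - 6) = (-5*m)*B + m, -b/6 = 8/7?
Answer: -45622/7 ≈ -6517.4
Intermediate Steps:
b = -48/7 ≈ -6.8571
c(m, B) = 6 + m/2 - 5*B*m/2 (c(m, B) = 6 + ((-5*m)*B + m)/2 = 6 + (-5*B*m + m)/2 = 6 + (m - 5*B*m)/2 = 6 + (m/2 - 5*B*m/2) = 6 + m/2 - 5*B*m/2)
H(V) = V²
H(-10)*(-64) + c(b, -7) = (-10)²*(-64) + (6 + (½)*(-48/7) - 5/2*(-7)*(-48/7)) = 100*(-64) + (6 - 24/7 - 120) = -6400 - 822/7 = -45622/7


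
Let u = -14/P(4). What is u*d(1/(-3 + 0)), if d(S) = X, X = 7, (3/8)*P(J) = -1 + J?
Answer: -49/4 ≈ -12.250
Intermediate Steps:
P(J) = -8/3 + 8*J/3 (P(J) = 8*(-1 + J)/3 = -8/3 + 8*J/3)
d(S) = 7
u = -7/4 (u = -14/(-8/3 + (8/3)*4) = -14/(-8/3 + 32/3) = -14/8 = -14*⅛ = -7/4 ≈ -1.7500)
u*d(1/(-3 + 0)) = -7/4*7 = -49/4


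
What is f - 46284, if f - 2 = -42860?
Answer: -89142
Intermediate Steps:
f = -42858 (f = 2 - 42860 = -42858)
f - 46284 = -42858 - 46284 = -89142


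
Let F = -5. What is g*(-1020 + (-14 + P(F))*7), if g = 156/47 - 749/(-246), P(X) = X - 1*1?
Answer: -42675820/5781 ≈ -7382.1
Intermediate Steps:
P(X) = -1 + X (P(X) = X - 1 = -1 + X)
g = 73579/11562 (g = 156*(1/47) - 749*(-1/246) = 156/47 + 749/246 = 73579/11562 ≈ 6.3639)
g*(-1020 + (-14 + P(F))*7) = 73579*(-1020 + (-14 + (-1 - 5))*7)/11562 = 73579*(-1020 + (-14 - 6)*7)/11562 = 73579*(-1020 - 20*7)/11562 = 73579*(-1020 - 140)/11562 = (73579/11562)*(-1160) = -42675820/5781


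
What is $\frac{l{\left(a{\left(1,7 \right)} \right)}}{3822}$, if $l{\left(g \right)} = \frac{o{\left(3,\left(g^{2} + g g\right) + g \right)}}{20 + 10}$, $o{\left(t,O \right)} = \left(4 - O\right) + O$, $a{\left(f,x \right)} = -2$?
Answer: $\frac{1}{28665} \approx 3.4886 \cdot 10^{-5}$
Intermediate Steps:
$o{\left(t,O \right)} = 4$
$l{\left(g \right)} = \frac{2}{15}$ ($l{\left(g \right)} = \frac{1}{20 + 10} \cdot 4 = \frac{1}{30} \cdot 4 = \frac{2}{15}$)
$\frac{l{\left(a{\left(1,7 \right)} \right)}}{3822} = \frac{2}{15 \cdot 3822} = \frac{2}{15} \cdot \frac{1}{3822} = \frac{1}{28665}$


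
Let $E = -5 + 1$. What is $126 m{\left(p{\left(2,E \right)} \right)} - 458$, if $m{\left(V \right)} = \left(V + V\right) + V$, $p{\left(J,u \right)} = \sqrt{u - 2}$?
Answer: $-458 + 378 i \sqrt{6} \approx -458.0 + 925.91 i$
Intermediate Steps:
$E = -4$
$p{\left(J,u \right)} = \sqrt{-2 + u}$
$m{\left(V \right)} = 3 V$ ($m{\left(V \right)} = 2 V + V = 3 V$)
$126 m{\left(p{\left(2,E \right)} \right)} - 458 = 126 \cdot 3 \sqrt{-2 - 4} - 458 = 126 \cdot 3 \sqrt{-6} - 458 = 126 \cdot 3 i \sqrt{6} - 458 = 378 i \sqrt{6} - 458 = -458 + 378 i \sqrt{6}$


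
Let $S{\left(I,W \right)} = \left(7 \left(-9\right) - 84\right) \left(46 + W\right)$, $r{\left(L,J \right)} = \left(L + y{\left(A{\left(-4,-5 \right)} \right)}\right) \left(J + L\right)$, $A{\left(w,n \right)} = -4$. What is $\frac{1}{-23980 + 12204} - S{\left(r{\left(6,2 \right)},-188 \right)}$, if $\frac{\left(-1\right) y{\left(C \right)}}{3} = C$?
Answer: $- \frac{245812225}{11776} \approx -20874.0$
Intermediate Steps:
$y{\left(C \right)} = - 3 C$
$r{\left(L,J \right)} = \left(12 + L\right) \left(J + L\right)$ ($r{\left(L,J \right)} = \left(L - -12\right) \left(J + L\right) = \left(L + 12\right) \left(J + L\right) = \left(12 + L\right) \left(J + L\right)$)
$S{\left(I,W \right)} = -6762 - 147 W$ ($S{\left(I,W \right)} = \left(-63 - 84\right) \left(46 + W\right) = - 147 \left(46 + W\right) = -6762 - 147 W$)
$\frac{1}{-23980 + 12204} - S{\left(r{\left(6,2 \right)},-188 \right)} = \frac{1}{-23980 + 12204} - \left(-6762 - -27636\right) = \frac{1}{-11776} - \left(-6762 + 27636\right) = - \frac{1}{11776} - 20874 = - \frac{245812225}{11776}$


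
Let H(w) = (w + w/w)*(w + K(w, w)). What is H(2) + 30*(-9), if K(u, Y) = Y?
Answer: -258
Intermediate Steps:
H(w) = 2*w*(1 + w) (H(w) = (w + w/w)*(w + w) = (w + 1)*(2*w) = (1 + w)*(2*w) = 2*w*(1 + w))
H(2) + 30*(-9) = 2*2*(1 + 2) + 30*(-9) = 2*2*3 - 270 = 12 - 270 = -258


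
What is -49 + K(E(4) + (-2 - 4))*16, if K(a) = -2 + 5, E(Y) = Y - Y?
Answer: -1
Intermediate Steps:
E(Y) = 0
K(a) = 3
-49 + K(E(4) + (-2 - 4))*16 = -49 + 3*16 = -49 + 48 = -1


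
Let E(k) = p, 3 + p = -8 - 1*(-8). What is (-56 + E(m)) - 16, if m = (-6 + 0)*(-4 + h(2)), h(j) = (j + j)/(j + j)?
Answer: -75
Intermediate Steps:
h(j) = 1 (h(j) = (2*j)/((2*j)) = (2*j)*(1/(2*j)) = 1)
m = 18 (m = (-6 + 0)*(-4 + 1) = -6*(-3) = 18)
p = -3 (p = -3 + (-8 - 1*(-8)) = -3 + (-8 + 8) = -3 + 0 = -3)
E(k) = -3
(-56 + E(m)) - 16 = (-56 - 3) - 16 = -59 - 16 = -75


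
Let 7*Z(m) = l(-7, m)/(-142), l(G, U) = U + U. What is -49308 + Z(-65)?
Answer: -24506011/497 ≈ -49308.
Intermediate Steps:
l(G, U) = 2*U
Z(m) = -m/497 (Z(m) = ((2*m)/(-142))/7 = ((2*m)*(-1/142))/7 = (-m/71)/7 = -m/497)
-49308 + Z(-65) = -49308 - 1/497*(-65) = -49308 + 65/497 = -24506011/497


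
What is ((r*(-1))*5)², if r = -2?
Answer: 100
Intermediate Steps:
((r*(-1))*5)² = (-2*(-1)*5)² = (2*5)² = 10² = 100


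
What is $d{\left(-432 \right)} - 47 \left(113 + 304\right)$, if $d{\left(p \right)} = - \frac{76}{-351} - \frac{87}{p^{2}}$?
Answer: $- \frac{15849614969}{808704} \approx -19599.0$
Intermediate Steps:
$d{\left(p \right)} = \frac{76}{351} - \frac{87}{p^{2}}$ ($d{\left(p \right)} = \left(-76\right) \left(- \frac{1}{351}\right) - \frac{87}{p^{2}} = \frac{76}{351} - \frac{87}{p^{2}}$)
$d{\left(-432 \right)} - 47 \left(113 + 304\right) = \left(\frac{76}{351} - \frac{87}{186624}\right) - 47 \left(113 + 304\right) = \left(\frac{76}{351} - \frac{29}{62208}\right) - 19599 = \frac{174727}{808704} - 19599 = - \frac{15849614969}{808704}$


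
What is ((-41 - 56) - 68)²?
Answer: 27225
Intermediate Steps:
((-41 - 56) - 68)² = (-97 - 68)² = (-165)² = 27225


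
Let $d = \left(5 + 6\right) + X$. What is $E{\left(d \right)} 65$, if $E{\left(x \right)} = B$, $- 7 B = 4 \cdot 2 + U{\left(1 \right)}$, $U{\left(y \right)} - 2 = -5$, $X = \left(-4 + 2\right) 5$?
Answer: $- \frac{325}{7} \approx -46.429$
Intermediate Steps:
$X = -10$ ($X = \left(-2\right) 5 = -10$)
$U{\left(y \right)} = -3$ ($U{\left(y \right)} = 2 - 5 = -3$)
$B = - \frac{5}{7}$ ($B = - \frac{4 \cdot 2 - 3}{7} = - \frac{8 - 3}{7} = \left(- \frac{1}{7}\right) 5 = - \frac{5}{7} \approx -0.71429$)
$d = 1$ ($d = \left(5 + 6\right) - 10 = 11 - 10 = 1$)
$E{\left(x \right)} = - \frac{5}{7}$
$E{\left(d \right)} 65 = \left(- \frac{5}{7}\right) 65 = - \frac{325}{7}$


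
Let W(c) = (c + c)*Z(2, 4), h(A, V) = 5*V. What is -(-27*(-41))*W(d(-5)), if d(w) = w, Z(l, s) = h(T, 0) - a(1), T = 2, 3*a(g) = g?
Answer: -3690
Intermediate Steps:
a(g) = g/3
Z(l, s) = -⅓ (Z(l, s) = 5*0 - 1/3 = 0 - 1*⅓ = 0 - ⅓ = -⅓)
W(c) = -2*c/3 (W(c) = (c + c)*(-⅓) = (2*c)*(-⅓) = -2*c/3)
-(-27*(-41))*W(d(-5)) = -(-27*(-41))*(-⅔*(-5)) = -1107*10/3 = -1*3690 = -3690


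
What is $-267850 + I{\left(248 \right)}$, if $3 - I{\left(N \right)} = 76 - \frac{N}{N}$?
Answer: $-267922$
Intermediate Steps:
$I{\left(N \right)} = -72$ ($I{\left(N \right)} = 3 - \left(76 - \frac{N}{N}\right) = 3 - \left(76 - 1\right) = 3 - 75 = -72$)
$-267850 + I{\left(248 \right)} = -267850 - 72 = -267922$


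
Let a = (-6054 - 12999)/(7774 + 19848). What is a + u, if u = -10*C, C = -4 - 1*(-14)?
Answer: -2781253/27622 ≈ -100.69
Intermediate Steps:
C = 10 (C = -4 + 14 = 10)
a = -19053/27622 ≈ -0.68978
u = -100 (u = -10*10 = -100)
a + u = -19053/27622 - 100 = -2781253/27622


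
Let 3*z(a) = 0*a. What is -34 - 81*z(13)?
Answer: -34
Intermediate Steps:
z(a) = 0 (z(a) = (0*a)/3 = (⅓)*0 = 0)
-34 - 81*z(13) = -34 - 81*0 = -34 + 0 = -34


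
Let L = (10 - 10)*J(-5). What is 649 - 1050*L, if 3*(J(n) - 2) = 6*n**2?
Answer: 649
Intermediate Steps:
J(n) = 2 + 2*n**2 (J(n) = 2 + (6*n**2)/3 = 2 + 2*n**2)
L = 0 (L = (10 - 10)*(2 + 2*(-5)**2) = 0*(2 + 2*25) = 0*(2 + 50) = 0*52 = 0)
649 - 1050*L = 649 - 1050*0 = 649 + 0 = 649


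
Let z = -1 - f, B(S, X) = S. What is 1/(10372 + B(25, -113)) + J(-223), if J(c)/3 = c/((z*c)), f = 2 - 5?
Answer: 31193/20794 ≈ 1.5001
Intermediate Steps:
f = -3
z = 2 (z = -1 - 1*(-3) = -1 + 3 = 2)
J(c) = 3/2 (J(c) = 3*(c/((2*c))) = 3*(c*(1/(2*c))) = 3*(½) = 3/2)
1/(10372 + B(25, -113)) + J(-223) = 1/(10372 + 25) + 3/2 = 1/10397 + 3/2 = 31193/20794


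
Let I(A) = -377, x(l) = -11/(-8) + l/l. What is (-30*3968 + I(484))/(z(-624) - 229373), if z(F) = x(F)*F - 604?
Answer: 119417/231459 ≈ 0.51593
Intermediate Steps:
x(l) = 19/8 (x(l) = -11*(-⅛) + 1 = 11/8 + 1 = 19/8)
z(F) = -604 + 19*F/8 (z(F) = 19*F/8 - 604 = -604 + 19*F/8)
(-30*3968 + I(484))/(z(-624) - 229373) = (-30*3968 - 377)/((-604 + (19/8)*(-624)) - 229373) = (-119040 - 377)/((-604 - 1482) - 229373) = -119417/(-2086 - 229373) = -119417/(-231459) = -119417*(-1/231459) = 119417/231459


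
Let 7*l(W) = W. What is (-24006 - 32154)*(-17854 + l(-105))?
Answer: 1003523040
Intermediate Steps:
l(W) = W/7
(-24006 - 32154)*(-17854 + l(-105)) = (-24006 - 32154)*(-17854 + (⅐)*(-105)) = -56160*(-17854 - 15) = -56160*(-17869) = 1003523040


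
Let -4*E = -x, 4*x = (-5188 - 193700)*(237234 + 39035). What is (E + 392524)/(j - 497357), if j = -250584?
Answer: 6867538561/1495882 ≈ 4591.0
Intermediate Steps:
x = -13736647218 (x = ((-5188 - 193700)*(237234 + 39035))/4 = (-198888*276269)/4 = (¼)*(-54946588872) = -13736647218)
E = -6868323609/2 (E = -(-1)*(-13736647218)/4 = -¼*13736647218 = -6868323609/2 ≈ -3.4342e+9)
(E + 392524)/(j - 497357) = (-6868323609/2 + 392524)/(-250584 - 497357) = -6867538561/2/(-747941) = -6867538561/2*(-1/747941) = 6867538561/1495882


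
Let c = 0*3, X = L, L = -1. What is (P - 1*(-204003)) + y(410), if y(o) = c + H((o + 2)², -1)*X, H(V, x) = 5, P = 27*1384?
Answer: 241366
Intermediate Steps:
P = 37368
X = -1
c = 0
y(o) = -5 (y(o) = 0 + 5*(-1) = 0 - 5 = -5)
(P - 1*(-204003)) + y(410) = (37368 - 1*(-204003)) - 5 = (37368 + 204003) - 5 = 241371 - 5 = 241366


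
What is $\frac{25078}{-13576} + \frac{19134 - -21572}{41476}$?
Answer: $- \frac{60938809}{70384772} \approx -0.8658$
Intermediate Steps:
$\frac{25078}{-13576} + \frac{19134 - -21572}{41476} = 25078 \left(- \frac{1}{13576}\right) + \left(19134 + 21572\right) \frac{1}{41476} = - \frac{12539}{6788} + 40706 \cdot \frac{1}{41476} = - \frac{12539}{6788} + \frac{20353}{20738} = - \frac{60938809}{70384772}$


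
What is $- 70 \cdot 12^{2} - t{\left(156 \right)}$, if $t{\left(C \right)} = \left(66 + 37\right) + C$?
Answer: $-10339$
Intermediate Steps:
$t{\left(C \right)} = 103 + C$
$- 70 \cdot 12^{2} - t{\left(156 \right)} = - 70 \cdot 12^{2} - \left(103 + 156\right) = \left(-70\right) 144 - 259 = -10080 - 259 = -10339$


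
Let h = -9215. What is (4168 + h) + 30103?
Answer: 25056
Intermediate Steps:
(4168 + h) + 30103 = (4168 - 9215) + 30103 = -5047 + 30103 = 25056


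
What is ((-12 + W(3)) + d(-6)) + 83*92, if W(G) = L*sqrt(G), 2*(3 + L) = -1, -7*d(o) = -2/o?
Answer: 160103/21 - 7*sqrt(3)/2 ≈ 7617.9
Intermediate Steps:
d(o) = 2/(7*o) (d(o) = -(-2)/(7*o) = 2/(7*o))
L = -7/2 (L = -3 + (1/2)*(-1) = -3 - 1/2 = -7/2 ≈ -3.5000)
W(G) = -7*sqrt(G)/2
((-12 + W(3)) + d(-6)) + 83*92 = ((-12 - 7*sqrt(3)/2) + (2/7)/(-6)) + 83*92 = ((-12 - 7*sqrt(3)/2) + (2/7)*(-1/6)) + 7636 = ((-12 - 7*sqrt(3)/2) - 1/21) + 7636 = (-253/21 - 7*sqrt(3)/2) + 7636 = 160103/21 - 7*sqrt(3)/2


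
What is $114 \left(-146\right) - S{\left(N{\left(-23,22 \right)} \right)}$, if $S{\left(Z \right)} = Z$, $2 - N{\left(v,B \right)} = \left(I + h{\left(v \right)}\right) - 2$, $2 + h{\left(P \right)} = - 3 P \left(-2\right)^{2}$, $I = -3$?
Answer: $-16377$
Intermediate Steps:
$h{\left(P \right)} = -2 - 12 P$ ($h{\left(P \right)} = -2 + - 3 P \left(-2\right)^{2} = -2 + - 3 P 4 = -2 - 12 P$)
$N{\left(v,B \right)} = 9 + 12 v$ ($N{\left(v,B \right)} = 2 - \left(\left(-3 - \left(2 + 12 v\right)\right) - 2\right) = 2 - \left(\left(-5 - 12 v\right) - 2\right) = 2 - \left(-7 - 12 v\right) = 2 + \left(7 + 12 v\right) = 9 + 12 v$)
$114 \left(-146\right) - S{\left(N{\left(-23,22 \right)} \right)} = 114 \left(-146\right) - \left(9 + 12 \left(-23\right)\right) = -16644 - \left(9 - 276\right) = -16644 - -267 = -16644 + 267 = -16377$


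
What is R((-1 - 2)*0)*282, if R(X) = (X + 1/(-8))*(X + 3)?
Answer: -423/4 ≈ -105.75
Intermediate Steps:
R(X) = (3 + X)*(-⅛ + X) (R(X) = (X - ⅛)*(3 + X) = (-⅛ + X)*(3 + X) = (3 + X)*(-⅛ + X))
R((-1 - 2)*0)*282 = (-3/8 + ((-1 - 2)*0)² + 23*((-1 - 2)*0)/8)*282 = (-3/8 + (-3*0)² + 23*(-3*0)/8)*282 = (-3/8 + 0² + (23/8)*0)*282 = (-3/8 + 0 + 0)*282 = -3/8*282 = -423/4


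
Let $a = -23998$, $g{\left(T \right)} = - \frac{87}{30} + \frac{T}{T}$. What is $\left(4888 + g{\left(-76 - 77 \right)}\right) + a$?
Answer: $- \frac{191119}{10} \approx -19112.0$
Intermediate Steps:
$g{\left(T \right)} = - \frac{19}{10}$ ($g{\left(T \right)} = \left(-87\right) \frac{1}{30} + 1 = - \frac{29}{10} + 1 = - \frac{19}{10}$)
$\left(4888 + g{\left(-76 - 77 \right)}\right) + a = \left(4888 - \frac{19}{10}\right) - 23998 = \frac{48861}{10} - 23998 = - \frac{191119}{10}$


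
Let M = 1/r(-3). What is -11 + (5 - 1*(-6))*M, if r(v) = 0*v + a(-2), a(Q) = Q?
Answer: -33/2 ≈ -16.500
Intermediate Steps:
r(v) = -2 (r(v) = 0*v - 2 = 0 - 2 = -2)
M = -½ (M = 1/(-2) = -½ ≈ -0.50000)
-11 + (5 - 1*(-6))*M = -11 + (5 - 1*(-6))*(-½) = -11 + (5 + 6)*(-½) = -11 + 11*(-½) = -11 - 11/2 = -33/2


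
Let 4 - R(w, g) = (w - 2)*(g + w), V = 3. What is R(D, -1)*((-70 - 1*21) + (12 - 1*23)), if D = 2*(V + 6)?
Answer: 27336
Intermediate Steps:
D = 18 (D = 2*(3 + 6) = 2*9 = 18)
R(w, g) = 4 - (-2 + w)*(g + w) (R(w, g) = 4 - (w - 2)*(g + w) = 4 - (-2 + w)*(g + w))
R(D, -1)*((-70 - 1*21) + (12 - 1*23)) = (4 - 1*18² + 2*(-1) + 2*18 - 1*(-1)*18)*((-70 - 1*21) + (12 - 1*23)) = (4 - 1*324 - 2 + 36 + 18)*((-70 - 21) + (12 - 23)) = (4 - 324 - 2 + 36 + 18)*(-91 - 11) = -268*(-102) = 27336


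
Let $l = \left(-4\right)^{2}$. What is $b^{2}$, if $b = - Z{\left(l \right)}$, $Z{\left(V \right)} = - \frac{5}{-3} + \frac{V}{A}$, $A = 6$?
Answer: $\frac{169}{9} \approx 18.778$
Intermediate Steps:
$l = 16$
$Z{\left(V \right)} = \frac{5}{3} + \frac{V}{6}$ ($Z{\left(V \right)} = - \frac{5}{-3} + \frac{V}{6} = \left(-5\right) \left(- \frac{1}{3}\right) + V \frac{1}{6} = \frac{5}{3} + \frac{V}{6}$)
$b = - \frac{13}{3}$ ($b = - (\frac{5}{3} + \frac{1}{6} \cdot 16) = - (\frac{5}{3} + \frac{8}{3}) = \left(-1\right) \frac{13}{3} = - \frac{13}{3} \approx -4.3333$)
$b^{2} = \left(- \frac{13}{3}\right)^{2} = \frac{169}{9}$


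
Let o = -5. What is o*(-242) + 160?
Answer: 1370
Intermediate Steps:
o*(-242) + 160 = -5*(-242) + 160 = 1210 + 160 = 1370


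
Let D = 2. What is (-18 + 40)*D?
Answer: 44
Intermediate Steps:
(-18 + 40)*D = (-18 + 40)*2 = 22*2 = 44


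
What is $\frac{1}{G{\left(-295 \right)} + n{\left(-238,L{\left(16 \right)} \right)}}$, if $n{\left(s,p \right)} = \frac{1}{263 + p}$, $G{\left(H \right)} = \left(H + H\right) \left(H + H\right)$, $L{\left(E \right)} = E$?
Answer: $\frac{279}{97119901} \approx 2.8727 \cdot 10^{-6}$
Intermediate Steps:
$G{\left(H \right)} = 4 H^{2}$ ($G{\left(H \right)} = 2 H 2 H = 4 H^{2}$)
$\frac{1}{G{\left(-295 \right)} + n{\left(-238,L{\left(16 \right)} \right)}} = \frac{1}{4 \left(-295\right)^{2} + \frac{1}{263 + 16}} = \frac{1}{4 \cdot 87025 + \frac{1}{279}} = \frac{1}{348100 + \frac{1}{279}} = \frac{1}{\frac{97119901}{279}} = \frac{279}{97119901}$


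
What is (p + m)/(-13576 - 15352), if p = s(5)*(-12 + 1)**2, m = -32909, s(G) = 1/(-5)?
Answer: 82333/72320 ≈ 1.1385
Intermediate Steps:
s(G) = -1/5
p = -121/5 (p = -(-12 + 1)**2/5 = -1/5*(-11)**2 = -1/5*121 = -121/5 ≈ -24.200)
(p + m)/(-13576 - 15352) = (-121/5 - 32909)/(-13576 - 15352) = -164666/5/(-28928) = -164666/5*(-1/28928) = 82333/72320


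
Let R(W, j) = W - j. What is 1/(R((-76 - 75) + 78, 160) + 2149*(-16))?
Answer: -1/34617 ≈ -2.8888e-5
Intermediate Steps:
1/(R((-76 - 75) + 78, 160) + 2149*(-16)) = 1/((((-76 - 75) + 78) - 1*160) + 2149*(-16)) = 1/(((-151 + 78) - 160) - 34384) = 1/((-73 - 160) - 34384) = 1/(-233 - 34384) = 1/(-34617) = -1/34617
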